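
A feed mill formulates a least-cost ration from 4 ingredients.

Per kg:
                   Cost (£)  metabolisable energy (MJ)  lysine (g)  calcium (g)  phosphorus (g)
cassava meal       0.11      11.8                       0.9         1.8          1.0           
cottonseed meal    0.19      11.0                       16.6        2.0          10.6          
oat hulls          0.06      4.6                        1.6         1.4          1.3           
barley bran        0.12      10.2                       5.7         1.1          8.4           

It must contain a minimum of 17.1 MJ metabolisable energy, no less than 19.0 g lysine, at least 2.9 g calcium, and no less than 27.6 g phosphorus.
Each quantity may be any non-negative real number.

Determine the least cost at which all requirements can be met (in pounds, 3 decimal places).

£0.395

This is a linear program. Let x1 = kg of cassava meal, x2 = kg of cottonseed meal, x3 = kg of oat hulls, x4 = kg of barley bran.
Minimise 0.11x1 + 0.19x2 + 0.06x3 + 0.12x4 s.t.:
  11.8x1 + 11x2 + 4.6x3 + 10.2x4 ≥ 17.1   (metabolisable energy)
  0.9x1 + 16.6x2 + 1.6x3 + 5.7x4 ≥ 19   (lysine)
  1.8x1 + 2x2 + 1.4x3 + 1.1x4 ≥ 2.9   (calcium)
  1x1 + 10.6x2 + 1.3x3 + 8.4x4 ≥ 27.6   (phosphorus)
  x1, x2, x3, x4 ≥ 0.
At the optimum only cottonseed meal, barley bran are positive (cassava meal, oat hulls = 0). The lysine and phosphorus requirements are met with equality.
Optimal quantities: cottonseed meal = 0.02885 kg, barley bran = 3.249 kg.
Objective = 0.19·0.02885 + 0.12·3.249 = 0.39536.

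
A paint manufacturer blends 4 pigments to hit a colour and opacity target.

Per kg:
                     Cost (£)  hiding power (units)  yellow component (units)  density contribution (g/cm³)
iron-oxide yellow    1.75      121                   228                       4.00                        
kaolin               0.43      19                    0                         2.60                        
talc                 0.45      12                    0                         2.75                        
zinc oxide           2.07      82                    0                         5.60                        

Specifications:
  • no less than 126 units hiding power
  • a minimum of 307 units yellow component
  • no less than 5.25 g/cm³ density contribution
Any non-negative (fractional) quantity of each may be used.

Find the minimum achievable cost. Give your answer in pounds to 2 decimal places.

£2.36

Let x1 = kg of iron-oxide yellow, x2 = kg of kaolin, x3 = kg of talc, x4 = kg of zinc oxide.
Minimize 1.75x1 + 0.43x2 + 0.45x3 + 2.07x4 s.t.:
  121x1 + 19x2 + 12x3 + 82x4 ≥ 126   (hiding power)
  228x1 ≥ 307   (yellow component)
  4x1 + 2.6x2 + 2.75x3 + 5.6x4 ≥ 5.25   (density contribution)
  x1, x2, x3, x4 ≥ 0.
At the optimum only iron-oxide yellow is positive (kaolin, talc, zinc oxide = 0). Binding constraint: yellow component.
Optimal quantities: iron-oxide yellow = 1.346 kg.
Hence cost = 1.75·1.346 = £2.3555.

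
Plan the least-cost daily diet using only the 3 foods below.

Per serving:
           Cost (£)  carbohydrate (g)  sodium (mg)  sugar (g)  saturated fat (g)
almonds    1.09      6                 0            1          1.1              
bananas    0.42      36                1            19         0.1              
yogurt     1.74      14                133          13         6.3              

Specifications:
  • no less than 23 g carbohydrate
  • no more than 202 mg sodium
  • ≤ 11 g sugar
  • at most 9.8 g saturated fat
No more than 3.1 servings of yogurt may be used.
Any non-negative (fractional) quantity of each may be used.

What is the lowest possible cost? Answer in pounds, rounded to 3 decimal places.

This is a linear program. Let x1 = servings of almonds, x2 = servings of bananas, x3 = servings of yogurt.
Minimise 1.09x1 + 0.42x2 + 1.74x3 subject to:
  6x1 + 36x2 + 14x3 ≥ 23   (carbohydrate)
  1x2 + 133x3 ≤ 202   (sodium)
  1x1 + 19x2 + 13x3 ≤ 11   (sugar)
  1.1x1 + 0.1x2 + 6.3x3 ≤ 9.8   (saturated fat)
  x3 ≤ 3.1
  x1, x2, x3 ≥ 0.
The cheapest feasible vertex uses only almonds, bananas; yogurt is not used. There the carbohydrate and sugar constraints are tight.
That vertex is x1 = 0.5256, x2 = 0.5513.
Hence cost = 1.09·0.5256 + 0.42·0.5513 = £0.80445.

£0.804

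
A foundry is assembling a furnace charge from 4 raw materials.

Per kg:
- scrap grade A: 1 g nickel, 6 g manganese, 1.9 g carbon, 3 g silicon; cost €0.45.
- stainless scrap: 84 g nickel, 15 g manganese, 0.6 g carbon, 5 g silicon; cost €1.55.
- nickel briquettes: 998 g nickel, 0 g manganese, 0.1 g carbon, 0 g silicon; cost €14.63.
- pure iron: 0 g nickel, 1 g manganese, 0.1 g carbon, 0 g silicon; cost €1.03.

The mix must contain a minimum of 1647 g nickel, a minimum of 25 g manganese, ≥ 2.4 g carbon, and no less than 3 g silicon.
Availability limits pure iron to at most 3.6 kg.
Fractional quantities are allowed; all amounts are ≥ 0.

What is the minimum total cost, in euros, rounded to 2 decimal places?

Let x1 = kg of scrap grade A, x2 = kg of stainless scrap, x3 = kg of nickel briquettes, x4 = kg of pure iron.
min 0.45x1 + 1.55x2 + 14.63x3 + 1.03x4 subject to:
  1x1 + 84x2 + 998x3 ≥ 1647   (nickel)
  6x1 + 15x2 + 1x4 ≥ 25   (manganese)
  1.9x1 + 0.6x2 + 0.1x3 + 0.1x4 ≥ 2.4   (carbon)
  3x1 + 5x2 ≥ 3   (silicon)
  x4 ≤ 3.6
  x1, x2, x3, x4 ≥ 0.
The cheapest feasible vertex uses only scrap grade A, stainless scrap, nickel briquettes; pure iron is not used. Binding constraints: nickel, manganese, carbon.
That vertex is x1 = 0.7509, x2 = 1.366, x3 = 1.535.
Objective = 0.45·0.7509 + 1.55·1.366 + 14.63·1.535 = 24.9123.

€24.91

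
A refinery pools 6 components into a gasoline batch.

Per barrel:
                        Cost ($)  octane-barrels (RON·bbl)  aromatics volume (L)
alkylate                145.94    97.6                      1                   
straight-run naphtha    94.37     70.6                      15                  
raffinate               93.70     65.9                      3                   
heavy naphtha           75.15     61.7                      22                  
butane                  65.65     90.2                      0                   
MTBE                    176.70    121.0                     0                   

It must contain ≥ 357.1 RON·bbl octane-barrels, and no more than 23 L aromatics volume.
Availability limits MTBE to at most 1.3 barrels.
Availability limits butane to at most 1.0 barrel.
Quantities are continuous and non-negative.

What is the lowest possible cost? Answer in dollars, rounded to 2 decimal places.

$438.03

Treat it as an LP. Let x1 = barrels of alkylate, x2 = barrels of straight-run naphtha, x3 = barrels of raffinate, x4 = barrels of heavy naphtha, x5 = barrels of butane, x6 = barrels of MTBE.
min 145.94x1 + 94.37x2 + 93.7x3 + 75.15x4 + 65.65x5 + 176.7x6 with:
  97.6x1 + 70.6x2 + 65.9x3 + 61.7x4 + 90.2x5 + 121x6 ≥ 357.1   (octane-barrels)
  1x1 + 15x2 + 3x3 + 22x4 ≤ 23   (aromatics volume)
  x6 ≤ 1.3
  x5 ≤ 1
  x1, x2, x3, x4, x5, x6 ≥ 0.
The cheapest feasible vertex uses only raffinate, heavy naphtha, butane; alkylate, straight-run naphtha, MTBE are not used. There the octane-barrels, aromatics volume, the butane cap constraints are tight.
Optimal quantities: raffinate = 3.52076 barrels, heavy naphtha = 0.565351 barrels, butane = 1 barrel.
Total cost: 93.7·3.52076 + 75.15·0.565351 + 65.65·1 = 438.0313.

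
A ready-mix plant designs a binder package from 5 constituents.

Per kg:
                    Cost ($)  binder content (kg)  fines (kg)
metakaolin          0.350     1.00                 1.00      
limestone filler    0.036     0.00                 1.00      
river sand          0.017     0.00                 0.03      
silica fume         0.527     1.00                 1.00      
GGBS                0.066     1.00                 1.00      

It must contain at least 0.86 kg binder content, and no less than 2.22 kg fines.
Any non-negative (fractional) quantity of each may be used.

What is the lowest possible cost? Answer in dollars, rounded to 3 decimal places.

Let x1 = kg of metakaolin, x2 = kg of limestone filler, x3 = kg of river sand, x4 = kg of silica fume, x5 = kg of GGBS.
Minimize 0.35x1 + 0.036x2 + 0.017x3 + 0.527x4 + 0.066x5 with:
  1x1 + 1x4 + 1x5 ≥ 0.86   (binder content)
  1x1 + 1x2 + 0.03x3 + 1x4 + 1x5 ≥ 2.22   (fines)
  x1, x2, x3, x4, x5 ≥ 0.
The cheapest feasible vertex uses only limestone filler, GGBS; metakaolin, river sand, silica fume are not used. Binding constraints: binder content and fines.
Optimal quantities: limestone filler = 1.36 kg, GGBS = 0.86 kg.
Cost = 0.036·1.36 + 0.066·0.86 = 0.10572.

$0.106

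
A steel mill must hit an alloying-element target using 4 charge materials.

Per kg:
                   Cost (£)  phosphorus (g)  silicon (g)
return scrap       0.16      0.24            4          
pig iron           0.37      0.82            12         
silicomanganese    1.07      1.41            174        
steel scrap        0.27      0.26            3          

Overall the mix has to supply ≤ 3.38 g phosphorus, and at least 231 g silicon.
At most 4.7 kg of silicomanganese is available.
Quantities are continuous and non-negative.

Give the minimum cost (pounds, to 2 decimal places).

This is a linear program. Let x1 = kg of return scrap, x2 = kg of pig iron, x3 = kg of silicomanganese, x4 = kg of steel scrap.
Minimize 0.16x1 + 0.37x2 + 1.07x3 + 0.27x4 s.t.:
  0.24x1 + 0.82x2 + 1.41x3 + 0.26x4 ≤ 3.38   (phosphorus)
  4x1 + 12x2 + 174x3 + 3x4 ≥ 231   (silicon)
  x3 ≤ 4.7
  x1, x2, x3, x4 ≥ 0.
The optimal basis is {silicomanganese}; return scrap, pig iron, steel scrap drop out. There the silicon constraint is tight.
Solving gives x3 = 1.328.
Cost = 1.07·1.328 = 1.4210.

£1.42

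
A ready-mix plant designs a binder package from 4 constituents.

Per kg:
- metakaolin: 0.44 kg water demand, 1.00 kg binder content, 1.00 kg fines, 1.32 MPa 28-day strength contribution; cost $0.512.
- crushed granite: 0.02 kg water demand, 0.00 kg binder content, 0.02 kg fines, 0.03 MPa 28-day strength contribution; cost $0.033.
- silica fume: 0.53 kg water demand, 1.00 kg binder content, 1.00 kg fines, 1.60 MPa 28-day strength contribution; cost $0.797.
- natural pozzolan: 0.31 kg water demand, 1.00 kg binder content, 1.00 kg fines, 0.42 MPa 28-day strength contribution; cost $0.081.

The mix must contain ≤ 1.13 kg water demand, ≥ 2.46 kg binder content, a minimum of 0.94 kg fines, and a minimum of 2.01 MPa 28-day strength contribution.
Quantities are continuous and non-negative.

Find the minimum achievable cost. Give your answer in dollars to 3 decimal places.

This is a linear program. Let x1 = kg of metakaolin, x2 = kg of crushed granite, x3 = kg of silica fume, x4 = kg of natural pozzolan.
Minimise 0.512x1 + 0.033x2 + 0.797x3 + 0.081x4 subject to:
  0.44x1 + 0.02x2 + 0.53x3 + 0.31x4 ≤ 1.13   (water demand)
  1x1 + 1x3 + 1x4 ≥ 2.46   (binder content)
  1x1 + 0.02x2 + 1x3 + 1x4 ≥ 0.94   (fines)
  1.32x1 + 0.03x2 + 1.6x3 + 0.42x4 ≥ 2.01   (28-day strength contribution)
  x1, x2, x3, x4 ≥ 0.
The cheapest feasible vertex uses only metakaolin, natural pozzolan; crushed granite, silica fume are not used. Binding constraints: water demand and 28-day strength contribution.
Solving gives x1 = 0.6618, x4 = 2.706.
Hence cost = 0.512·0.6618 + 0.081·2.706 = $0.55803.

$0.558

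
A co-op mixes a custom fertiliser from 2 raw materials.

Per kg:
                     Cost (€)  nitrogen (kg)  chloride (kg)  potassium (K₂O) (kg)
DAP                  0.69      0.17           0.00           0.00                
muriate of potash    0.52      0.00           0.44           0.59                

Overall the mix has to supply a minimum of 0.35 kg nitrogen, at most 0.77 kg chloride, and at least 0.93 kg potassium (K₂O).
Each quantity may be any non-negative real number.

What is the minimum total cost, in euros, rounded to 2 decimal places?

€2.24

Let x1 = kg of DAP, x2 = kg of muriate of potash.
min 0.69x1 + 0.52x2 with:
  0.17x1 ≥ 0.35   (nitrogen)
  0.44x2 ≤ 0.77   (chloride)
  0.59x2 ≥ 0.93   (potassium (K₂O))
  x1, x2 ≥ 0.
Both inputs are positive at the optimum. There the nitrogen and potassium (K₂O) constraints are tight.
Solving gives x1 = 2.059, x2 = 1.576.
Cost = 0.69·2.059 + 0.52·1.576 = 2.2402.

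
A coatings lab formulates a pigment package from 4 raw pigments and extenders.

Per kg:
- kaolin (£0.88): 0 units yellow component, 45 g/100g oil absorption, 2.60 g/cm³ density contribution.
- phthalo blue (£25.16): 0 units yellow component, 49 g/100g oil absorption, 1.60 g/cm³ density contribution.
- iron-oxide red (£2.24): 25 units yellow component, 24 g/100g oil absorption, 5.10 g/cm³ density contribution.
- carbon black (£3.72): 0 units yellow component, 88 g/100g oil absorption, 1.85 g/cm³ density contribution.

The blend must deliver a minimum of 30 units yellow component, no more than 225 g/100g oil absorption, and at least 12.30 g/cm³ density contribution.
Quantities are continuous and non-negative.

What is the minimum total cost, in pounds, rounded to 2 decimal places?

£4.78

Let x1 = kg of kaolin, x2 = kg of phthalo blue, x3 = kg of iron-oxide red, x4 = kg of carbon black.
Minimize 0.88x1 + 25.16x2 + 2.24x3 + 3.72x4 s.t.:
  25x3 ≥ 30   (yellow component)
  45x1 + 49x2 + 24x3 + 88x4 ≤ 225   (oil absorption)
  2.6x1 + 1.6x2 + 5.1x3 + 1.85x4 ≥ 12.3   (density contribution)
  x1, x2, x3, x4 ≥ 0.
At the optimum only kaolin, iron-oxide red are positive (phthalo blue, carbon black = 0). The yellow component and density contribution requirements are met with equality.
That vertex is x1 = 2.377, x3 = 1.2.
Objective = 0.88·2.377 + 2.24·1.2 = 4.7798.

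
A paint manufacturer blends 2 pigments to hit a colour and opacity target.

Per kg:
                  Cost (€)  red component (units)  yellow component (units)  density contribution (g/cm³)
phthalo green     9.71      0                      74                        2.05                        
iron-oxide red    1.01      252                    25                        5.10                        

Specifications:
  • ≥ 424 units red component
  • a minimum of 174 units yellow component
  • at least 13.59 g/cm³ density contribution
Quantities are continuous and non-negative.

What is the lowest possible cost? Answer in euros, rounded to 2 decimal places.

€7.03

This is a linear program. Let x1 = kg of phthalo green, x2 = kg of iron-oxide red.
Minimize 9.71x1 + 1.01x2 with:
  252x2 ≥ 424   (red component)
  74x1 + 25x2 ≥ 174   (yellow component)
  2.05x1 + 5.1x2 ≥ 13.59   (density contribution)
  x1, x2 ≥ 0.
The optimal basis is {iron-oxide red}; phthalo green drops out. There the yellow component constraint is tight.
That vertex is x2 = 6.96.
Hence cost = 1.01·6.96 = €7.0296.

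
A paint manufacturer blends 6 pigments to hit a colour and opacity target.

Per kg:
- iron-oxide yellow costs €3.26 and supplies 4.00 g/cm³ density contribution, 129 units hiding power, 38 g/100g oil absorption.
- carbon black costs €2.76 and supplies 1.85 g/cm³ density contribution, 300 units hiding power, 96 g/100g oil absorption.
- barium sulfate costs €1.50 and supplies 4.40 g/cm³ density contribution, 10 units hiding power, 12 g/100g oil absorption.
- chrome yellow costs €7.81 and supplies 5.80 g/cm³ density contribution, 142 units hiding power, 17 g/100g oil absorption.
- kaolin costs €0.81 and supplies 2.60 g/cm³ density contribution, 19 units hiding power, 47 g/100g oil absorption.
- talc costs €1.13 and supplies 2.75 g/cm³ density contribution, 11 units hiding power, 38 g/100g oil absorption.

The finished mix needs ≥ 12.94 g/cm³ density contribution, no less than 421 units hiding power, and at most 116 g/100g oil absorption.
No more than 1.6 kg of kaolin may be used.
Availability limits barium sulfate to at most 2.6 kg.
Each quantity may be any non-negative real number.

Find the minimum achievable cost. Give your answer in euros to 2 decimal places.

€11.72

Let x1 = kg of iron-oxide yellow, x2 = kg of carbon black, x3 = kg of barium sulfate, x4 = kg of chrome yellow, x5 = kg of kaolin, x6 = kg of talc.
Minimize 3.26x1 + 2.76x2 + 1.5x3 + 7.81x4 + 0.81x5 + 1.13x6 subject to:
  4x1 + 1.85x2 + 4.4x3 + 5.8x4 + 2.6x5 + 2.75x6 ≥ 12.94   (density contribution)
  129x1 + 300x2 + 10x3 + 142x4 + 19x5 + 11x6 ≥ 421   (hiding power)
  38x1 + 96x2 + 12x3 + 17x4 + 47x5 + 38x6 ≤ 116   (oil absorption)
  x5 ≤ 1.6
  x3 ≤ 2.6
  x1, x2, x3, x4, x5, x6 ≥ 0.
The minimum-cost mix takes nothing from barium sulfate, kaolin, talc — only iron-oxide yellow, carbon black, chrome yellow. The density contribution, hiding power, oil absorption requirements are met with equality.
Solving gives x1 = 2.694, x2 = 0.08048, x4 = 0.3475.
Hence cost = 3.26·2.694 + 2.76·0.08048 + 7.81·0.3475 = €11.7185.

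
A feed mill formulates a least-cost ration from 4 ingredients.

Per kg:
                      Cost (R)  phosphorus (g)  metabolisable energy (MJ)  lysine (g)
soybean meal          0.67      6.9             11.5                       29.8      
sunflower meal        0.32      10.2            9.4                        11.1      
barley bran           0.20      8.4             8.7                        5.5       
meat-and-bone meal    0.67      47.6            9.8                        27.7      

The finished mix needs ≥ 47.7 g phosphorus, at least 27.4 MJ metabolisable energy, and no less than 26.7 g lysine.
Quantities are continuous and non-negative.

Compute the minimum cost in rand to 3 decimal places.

Let x1 = kg of soybean meal, x2 = kg of sunflower meal, x3 = kg of barley bran, x4 = kg of meat-and-bone meal.
Minimize 0.67x1 + 0.32x2 + 0.2x3 + 0.67x4 subject to:
  6.9x1 + 10.2x2 + 8.4x3 + 47.6x4 ≥ 47.7   (phosphorus)
  11.5x1 + 9.4x2 + 8.7x3 + 9.8x4 ≥ 27.4   (metabolisable energy)
  29.8x1 + 11.1x2 + 5.5x3 + 27.7x4 ≥ 26.7   (lysine)
  x1, x2, x3, x4 ≥ 0.
The minimum-cost mix takes nothing from soybean meal, sunflower meal — only barley bran, meat-and-bone meal. The phosphorus and metabolisable energy requirements are met with equality.
So barley bran = 2.522 kg, meat-and-bone meal = 0.5571 kg.
Objective = 0.2·2.522 + 0.67·0.5571 = 0.87766.

R0.878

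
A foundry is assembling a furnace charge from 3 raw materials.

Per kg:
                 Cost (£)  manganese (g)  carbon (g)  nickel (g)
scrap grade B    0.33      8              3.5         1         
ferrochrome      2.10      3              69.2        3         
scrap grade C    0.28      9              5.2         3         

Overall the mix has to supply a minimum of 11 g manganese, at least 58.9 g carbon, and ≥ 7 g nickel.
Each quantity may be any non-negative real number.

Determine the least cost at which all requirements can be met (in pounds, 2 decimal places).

This is a linear program. Let x1 = kg of scrap grade B, x2 = kg of ferrochrome, x3 = kg of scrap grade C.
Minimise 0.33x1 + 2.1x2 + 0.28x3 s.t.:
  8x1 + 3x2 + 9x3 ≥ 11   (manganese)
  3.5x1 + 69.2x2 + 5.2x3 ≥ 58.9   (carbon)
  1x1 + 3x2 + 3x3 ≥ 7   (nickel)
  x1, x2, x3 ≥ 0.
The minimum-cost mix takes nothing from scrap grade B — only ferrochrome, scrap grade C. Binding constraints: carbon and nickel.
That vertex is x2 = 0.7307, x3 = 1.603.
Hence cost = 2.1·0.7307 + 0.28·1.603 = £1.9833.

£1.98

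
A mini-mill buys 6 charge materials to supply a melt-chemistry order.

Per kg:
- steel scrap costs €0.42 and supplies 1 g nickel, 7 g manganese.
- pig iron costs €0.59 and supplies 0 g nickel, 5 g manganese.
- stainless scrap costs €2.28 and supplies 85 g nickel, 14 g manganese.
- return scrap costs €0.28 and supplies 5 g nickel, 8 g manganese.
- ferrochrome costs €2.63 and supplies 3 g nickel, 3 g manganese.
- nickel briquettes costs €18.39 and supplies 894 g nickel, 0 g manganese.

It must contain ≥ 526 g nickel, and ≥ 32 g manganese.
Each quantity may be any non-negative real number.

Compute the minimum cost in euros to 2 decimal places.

€11.53

Set it up as a linear program. Let x1 = kg of steel scrap, x2 = kg of pig iron, x3 = kg of stainless scrap, x4 = kg of return scrap, x5 = kg of ferrochrome, x6 = kg of nickel briquettes.
min 0.42x1 + 0.59x2 + 2.28x3 + 0.28x4 + 2.63x5 + 18.39x6 with:
  1x1 + 85x3 + 5x4 + 3x5 + 894x6 ≥ 526   (nickel)
  7x1 + 5x2 + 14x3 + 8x4 + 3x5 ≥ 32   (manganese)
  x1, x2, x3, x4, x5, x6 ≥ 0.
At the optimum only return scrap, nickel briquettes are positive (steel scrap, pig iron, stainless scrap, ferrochrome = 0). There the nickel and manganese constraints are tight.
So return scrap = 4 kg, nickel briquettes = 0.566 kg.
Objective = 0.28·4 + 18.39·0.566 = 11.5287.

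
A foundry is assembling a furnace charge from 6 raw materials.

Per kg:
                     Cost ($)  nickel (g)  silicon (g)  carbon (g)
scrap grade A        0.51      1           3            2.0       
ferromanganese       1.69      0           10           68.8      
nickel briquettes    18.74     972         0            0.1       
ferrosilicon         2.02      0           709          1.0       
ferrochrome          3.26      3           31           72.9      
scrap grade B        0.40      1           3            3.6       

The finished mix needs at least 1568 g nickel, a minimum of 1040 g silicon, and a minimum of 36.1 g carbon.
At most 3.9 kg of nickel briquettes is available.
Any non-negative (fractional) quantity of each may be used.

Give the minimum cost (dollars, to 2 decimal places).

Let x1 = kg of scrap grade A, x2 = kg of ferromanganese, x3 = kg of nickel briquettes, x4 = kg of ferrosilicon, x5 = kg of ferrochrome, x6 = kg of scrap grade B.
Minimise 0.51x1 + 1.69x2 + 18.74x3 + 2.02x4 + 3.26x5 + 0.4x6 with:
  1x1 + 972x3 + 3x5 + 1x6 ≥ 1568   (nickel)
  3x1 + 10x2 + 709x4 + 31x5 + 3x6 ≥ 1040   (silicon)
  2x1 + 68.8x2 + 0.1x3 + 1x4 + 72.9x5 + 3.6x6 ≥ 36.1   (carbon)
  x3 ≤ 3.9
  x1, x2, x3, x4, x5, x6 ≥ 0.
At the optimum only ferromanganese, nickel briquettes, ferrosilicon are positive (scrap grade A, ferrochrome, scrap grade B = 0). Binding constraints: nickel, silicon, carbon.
Optimal quantities: ferromanganese = 0.50115 kg, nickel briquettes = 1.6132 kg, ferrosilicon = 1.4598 kg.
Total cost: 1.69·0.50115 + 18.74·1.6132 + 2.02·1.4598 = 34.0271.

$34.03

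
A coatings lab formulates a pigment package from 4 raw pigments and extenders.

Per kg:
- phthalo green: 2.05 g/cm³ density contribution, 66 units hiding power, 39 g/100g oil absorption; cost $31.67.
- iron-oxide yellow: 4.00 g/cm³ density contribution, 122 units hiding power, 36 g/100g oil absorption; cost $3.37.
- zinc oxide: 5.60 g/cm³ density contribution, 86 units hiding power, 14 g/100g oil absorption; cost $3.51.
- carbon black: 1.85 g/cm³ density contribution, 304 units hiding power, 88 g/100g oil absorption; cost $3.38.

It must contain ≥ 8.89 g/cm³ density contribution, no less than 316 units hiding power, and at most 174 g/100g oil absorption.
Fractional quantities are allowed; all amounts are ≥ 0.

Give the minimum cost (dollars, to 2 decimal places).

Set it up as a linear program. Let x1 = kg of phthalo green, x2 = kg of iron-oxide yellow, x3 = kg of zinc oxide, x4 = kg of carbon black.
Minimize 31.67x1 + 3.37x2 + 3.51x3 + 3.38x4 subject to:
  2.05x1 + 4x2 + 5.6x3 + 1.85x4 ≥ 8.89   (density contribution)
  66x1 + 122x2 + 86x3 + 304x4 ≥ 316   (hiding power)
  39x1 + 36x2 + 14x3 + 88x4 ≤ 174   (oil absorption)
  x1, x2, x3, x4 ≥ 0.
At the optimum only zinc oxide, carbon black are positive (phthalo green, iron-oxide yellow = 0). The density contribution and hiding power requirements are met with equality.
That vertex is x3 = 1.372, x4 = 0.6512.
Total cost: 3.51·1.372 + 3.38·0.6512 = 7.0168.

$7.02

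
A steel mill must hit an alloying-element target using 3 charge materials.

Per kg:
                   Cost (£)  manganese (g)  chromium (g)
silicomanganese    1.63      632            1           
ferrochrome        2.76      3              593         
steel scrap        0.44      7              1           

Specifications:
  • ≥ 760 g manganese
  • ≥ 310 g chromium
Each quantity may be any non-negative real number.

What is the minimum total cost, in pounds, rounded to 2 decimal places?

£3.39

Treat it as an LP. Let x1 = kg of silicomanganese, x2 = kg of ferrochrome, x3 = kg of steel scrap.
min 1.63x1 + 2.76x2 + 0.44x3 s.t.:
  632x1 + 3x2 + 7x3 ≥ 760   (manganese)
  1x1 + 593x2 + 1x3 ≥ 310   (chromium)
  x1, x2, x3 ≥ 0.
At the optimum only silicomanganese, ferrochrome are positive (steel scrap = 0). Binding constraints: manganese and chromium.
So silicomanganese = 1.2 kg, ferrochrome = 0.5207 kg.
Cost = 1.63·1.2 + 2.76·0.5207 = 3.3931.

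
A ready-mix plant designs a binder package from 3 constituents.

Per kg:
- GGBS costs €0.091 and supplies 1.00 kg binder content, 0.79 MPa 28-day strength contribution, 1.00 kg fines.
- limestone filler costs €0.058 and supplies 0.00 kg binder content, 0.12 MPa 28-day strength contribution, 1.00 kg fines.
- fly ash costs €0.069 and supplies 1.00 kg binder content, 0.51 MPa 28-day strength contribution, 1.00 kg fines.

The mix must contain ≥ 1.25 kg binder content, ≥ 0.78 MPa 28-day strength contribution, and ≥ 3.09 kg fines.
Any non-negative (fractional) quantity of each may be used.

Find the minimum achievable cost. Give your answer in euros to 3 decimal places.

€0.193

Let x1 = kg of GGBS, x2 = kg of limestone filler, x3 = kg of fly ash.
Minimise 0.091x1 + 0.058x2 + 0.069x3 s.t.:
  1x1 + 1x3 ≥ 1.25   (binder content)
  0.79x1 + 0.12x2 + 0.51x3 ≥ 0.78   (28-day strength contribution)
  1x1 + 1x2 + 1x3 ≥ 3.09   (fines)
  x1, x2, x3 ≥ 0.
The minimum-cost mix takes nothing from GGBS — only limestone filler, fly ash. There the binder content and fines constraints are tight.
So limestone filler = 1.84 kg, fly ash = 1.25 kg.
Total cost: 0.058·1.84 + 0.069·1.25 = 0.19297.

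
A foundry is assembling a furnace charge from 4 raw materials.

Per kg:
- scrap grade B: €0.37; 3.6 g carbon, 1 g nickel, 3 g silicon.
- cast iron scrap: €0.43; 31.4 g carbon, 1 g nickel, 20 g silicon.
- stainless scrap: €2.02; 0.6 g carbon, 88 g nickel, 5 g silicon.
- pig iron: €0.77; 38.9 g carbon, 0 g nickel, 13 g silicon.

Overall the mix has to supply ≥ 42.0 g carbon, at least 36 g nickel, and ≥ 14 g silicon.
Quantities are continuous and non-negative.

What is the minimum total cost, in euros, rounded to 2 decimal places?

Treat it as an LP. Let x1 = kg of scrap grade B, x2 = kg of cast iron scrap, x3 = kg of stainless scrap, x4 = kg of pig iron.
min 0.37x1 + 0.43x2 + 2.02x3 + 0.77x4 with:
  3.6x1 + 31.4x2 + 0.6x3 + 38.9x4 ≥ 42   (carbon)
  1x1 + 1x2 + 88x3 ≥ 36   (nickel)
  3x1 + 20x2 + 5x3 + 13x4 ≥ 14   (silicon)
  x1, x2, x3, x4 ≥ 0.
The optimal basis is {cast iron scrap, stainless scrap}; scrap grade B, pig iron drop out. Binding constraints: carbon and nickel.
Optimal quantities: cast iron scrap = 1.33 kg, stainless scrap = 0.394 kg.
Objective = 0.43·1.33 + 2.02·0.394 = 1.3678.

€1.37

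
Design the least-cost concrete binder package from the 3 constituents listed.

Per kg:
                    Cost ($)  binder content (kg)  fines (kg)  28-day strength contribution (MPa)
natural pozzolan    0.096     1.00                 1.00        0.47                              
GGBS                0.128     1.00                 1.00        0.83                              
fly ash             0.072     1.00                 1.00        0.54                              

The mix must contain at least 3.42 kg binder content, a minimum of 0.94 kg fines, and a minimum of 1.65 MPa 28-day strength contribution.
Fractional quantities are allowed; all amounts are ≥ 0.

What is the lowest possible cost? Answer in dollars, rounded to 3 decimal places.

$0.246

Set it up as a linear program. Let x1 = kg of natural pozzolan, x2 = kg of GGBS, x3 = kg of fly ash.
Minimize 0.096x1 + 0.128x2 + 0.072x3 with:
  1x1 + 1x2 + 1x3 ≥ 3.42   (binder content)
  1x1 + 1x2 + 1x3 ≥ 0.94   (fines)
  0.47x1 + 0.83x2 + 0.54x3 ≥ 1.65   (28-day strength contribution)
  x1, x2, x3 ≥ 0.
At the optimum only fly ash is positive (natural pozzolan, GGBS = 0). Binding constraint: binder content.
So fly ash = 3.42 kg.
Objective = 0.072·3.42 = 0.24624.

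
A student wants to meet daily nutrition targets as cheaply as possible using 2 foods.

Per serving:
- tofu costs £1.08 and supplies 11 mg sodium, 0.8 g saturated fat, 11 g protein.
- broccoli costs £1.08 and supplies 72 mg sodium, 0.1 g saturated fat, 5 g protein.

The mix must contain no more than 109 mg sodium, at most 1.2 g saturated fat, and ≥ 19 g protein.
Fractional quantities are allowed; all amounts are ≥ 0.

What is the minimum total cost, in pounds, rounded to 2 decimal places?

Let x1 = servings of tofu, x2 = servings of broccoli.
min 1.08x1 + 1.08x2 s.t.:
  11x1 + 72x2 ≤ 109   (sodium)
  0.8x1 + 0.1x2 ≤ 1.2   (saturated fat)
  11x1 + 5x2 ≥ 19   (protein)
  x1, x2 ≥ 0.
Both inputs are positive at the optimum. The saturated fat and protein requirements are met with equality.
That vertex is x1 = 1.414, x2 = 0.6897.
Total cost: 1.08·1.414 + 1.08·0.6897 = 2.2720.

£2.27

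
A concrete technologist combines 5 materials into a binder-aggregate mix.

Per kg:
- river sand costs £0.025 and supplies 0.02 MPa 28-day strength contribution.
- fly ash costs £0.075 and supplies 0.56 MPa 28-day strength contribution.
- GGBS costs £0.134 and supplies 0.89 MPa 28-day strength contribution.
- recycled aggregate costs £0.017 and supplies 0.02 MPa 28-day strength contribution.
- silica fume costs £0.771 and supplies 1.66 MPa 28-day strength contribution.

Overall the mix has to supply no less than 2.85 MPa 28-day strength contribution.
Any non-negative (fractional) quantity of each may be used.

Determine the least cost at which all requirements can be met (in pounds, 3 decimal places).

£0.382

Let x1 = kg of river sand, x2 = kg of fly ash, x3 = kg of GGBS, x4 = kg of recycled aggregate, x5 = kg of silica fume.
min 0.025x1 + 0.075x2 + 0.134x3 + 0.017x4 + 0.771x5 subject to:
  0.02x1 + 0.56x2 + 0.89x3 + 0.02x4 + 1.66x5 ≥ 2.85   (28-day strength contribution)
  x1, x2, x3, x4, x5 ≥ 0.
At the optimum only fly ash is positive (river sand, GGBS, recycled aggregate, silica fume = 0). Binding constraint: 28-day strength contribution.
So fly ash = 5.089 kg.
Cost = 0.075·5.089 = 0.38168.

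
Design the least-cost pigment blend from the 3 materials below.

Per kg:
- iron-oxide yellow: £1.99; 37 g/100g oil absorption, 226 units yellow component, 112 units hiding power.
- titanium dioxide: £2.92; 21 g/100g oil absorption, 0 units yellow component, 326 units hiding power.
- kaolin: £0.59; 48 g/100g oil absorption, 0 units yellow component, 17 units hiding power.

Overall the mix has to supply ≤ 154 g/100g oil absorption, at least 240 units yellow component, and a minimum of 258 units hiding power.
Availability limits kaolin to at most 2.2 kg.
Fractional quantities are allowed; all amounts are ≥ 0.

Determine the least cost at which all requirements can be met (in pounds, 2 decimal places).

Let x1 = kg of iron-oxide yellow, x2 = kg of titanium dioxide, x3 = kg of kaolin.
Minimize 1.99x1 + 2.92x2 + 0.59x3 with:
  37x1 + 21x2 + 48x3 ≤ 154   (oil absorption)
  226x1 ≥ 240   (yellow component)
  112x1 + 326x2 + 17x3 ≥ 258   (hiding power)
  x3 ≤ 2.2
  x1, x2, x3 ≥ 0.
At the optimum only iron-oxide yellow, titanium dioxide are positive (kaolin = 0). Binding constraints: yellow component and hiding power.
That vertex is x1 = 1.062, x2 = 0.4266.
Objective = 1.99·1.062 + 2.92·0.4266 = 3.3591.

£3.36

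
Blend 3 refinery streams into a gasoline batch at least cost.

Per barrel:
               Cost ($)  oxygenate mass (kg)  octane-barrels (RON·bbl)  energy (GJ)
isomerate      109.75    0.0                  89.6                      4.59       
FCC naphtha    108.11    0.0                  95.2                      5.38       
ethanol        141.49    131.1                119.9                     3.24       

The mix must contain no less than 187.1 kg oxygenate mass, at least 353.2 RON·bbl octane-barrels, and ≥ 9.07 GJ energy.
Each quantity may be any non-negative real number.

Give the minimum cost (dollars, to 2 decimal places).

This is a linear program. Let x1 = barrels of isomerate, x2 = barrels of FCC naphtha, x3 = barrels of ethanol.
Minimise 109.75x1 + 108.11x2 + 141.49x3 with:
  131.1x3 ≥ 187.1   (oxygenate mass)
  89.6x1 + 95.2x2 + 119.9x3 ≥ 353.2   (octane-barrels)
  4.59x1 + 5.38x2 + 3.24x3 ≥ 9.07   (energy)
  x1, x2, x3 ≥ 0.
The minimum-cost mix takes nothing from isomerate — only FCC naphtha, ethanol. There the oxygenate mass and octane-barrels constraints are tight.
That vertex is x2 = 1.91265, x3 = 1.42715.
Objective = 108.11·1.91265 + 141.49·1.42715 = 408.7040.

$408.70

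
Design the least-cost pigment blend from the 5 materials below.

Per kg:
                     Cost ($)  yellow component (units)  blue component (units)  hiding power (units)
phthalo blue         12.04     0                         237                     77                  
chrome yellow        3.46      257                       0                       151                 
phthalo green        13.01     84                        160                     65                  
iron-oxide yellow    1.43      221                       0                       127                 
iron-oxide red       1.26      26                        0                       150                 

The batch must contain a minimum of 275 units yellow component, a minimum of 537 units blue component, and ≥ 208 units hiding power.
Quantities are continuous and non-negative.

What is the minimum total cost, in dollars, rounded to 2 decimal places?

$29.06

Let x1 = kg of phthalo blue, x2 = kg of chrome yellow, x3 = kg of phthalo green, x4 = kg of iron-oxide yellow, x5 = kg of iron-oxide red.
min 12.04x1 + 3.46x2 + 13.01x3 + 1.43x4 + 1.26x5 with:
  257x2 + 84x3 + 221x4 + 26x5 ≥ 275   (yellow component)
  237x1 + 160x3 ≥ 537   (blue component)
  77x1 + 151x2 + 65x3 + 127x4 + 150x5 ≥ 208   (hiding power)
  x1, x2, x3, x4, x5 ≥ 0.
At the optimum only phthalo blue, iron-oxide yellow are positive (chrome yellow, phthalo green, iron-oxide red = 0). Binding constraints: yellow component and blue component.
Solving gives x1 = 2.266, x4 = 1.244.
Objective = 12.04·2.266 + 1.43·1.244 = 29.0616.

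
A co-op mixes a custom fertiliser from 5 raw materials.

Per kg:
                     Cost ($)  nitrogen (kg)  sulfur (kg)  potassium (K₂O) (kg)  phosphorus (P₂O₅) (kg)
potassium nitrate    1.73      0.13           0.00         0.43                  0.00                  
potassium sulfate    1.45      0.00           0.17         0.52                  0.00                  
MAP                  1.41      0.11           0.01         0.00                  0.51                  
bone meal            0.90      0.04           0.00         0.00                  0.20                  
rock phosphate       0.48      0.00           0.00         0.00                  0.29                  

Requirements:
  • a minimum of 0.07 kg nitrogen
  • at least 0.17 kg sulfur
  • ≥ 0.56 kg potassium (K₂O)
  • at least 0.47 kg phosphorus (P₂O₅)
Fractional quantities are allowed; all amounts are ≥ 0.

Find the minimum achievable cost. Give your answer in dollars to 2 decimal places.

$2.68

Let x1 = kg of potassium nitrate, x2 = kg of potassium sulfate, x3 = kg of MAP, x4 = kg of bone meal, x5 = kg of rock phosphate.
Minimize 1.73x1 + 1.45x2 + 1.41x3 + 0.9x4 + 0.48x5 with:
  0.13x1 + 0.11x3 + 0.04x4 ≥ 0.07   (nitrogen)
  0.17x2 + 0.01x3 ≥ 0.17   (sulfur)
  0.43x1 + 0.52x2 ≥ 0.56   (potassium (K₂O))
  0.51x3 + 0.2x4 + 0.29x5 ≥ 0.47   (phosphorus (P₂O₅))
  x1, x2, x3, x4, x5 ≥ 0.
The minimum-cost mix takes nothing from bone meal — only potassium nitrate, potassium sulfate, MAP, rock phosphate. There the nitrogen, sulfur, potassium (K₂O), phosphorus (P₂O₅) constraints are tight.
Optimal quantities: potassium nitrate = 0.1276 kg, potassium sulfate = 0.9714 kg, MAP = 0.4856 kg, rock phosphate = 0.7667 kg.
Objective = 1.73·0.1276 + 1.45·0.9714 + 1.41·0.4856 + 0.48·0.7667 = 2.6820.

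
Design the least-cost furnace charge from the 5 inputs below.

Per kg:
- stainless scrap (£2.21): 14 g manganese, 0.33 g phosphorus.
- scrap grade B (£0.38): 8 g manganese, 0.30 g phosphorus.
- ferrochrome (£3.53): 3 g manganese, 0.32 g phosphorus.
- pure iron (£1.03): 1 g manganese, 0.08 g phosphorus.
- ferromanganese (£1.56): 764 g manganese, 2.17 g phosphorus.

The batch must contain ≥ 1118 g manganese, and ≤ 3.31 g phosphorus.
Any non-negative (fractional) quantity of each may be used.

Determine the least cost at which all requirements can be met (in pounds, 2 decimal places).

This is a linear program. Let x1 = kg of stainless scrap, x2 = kg of scrap grade B, x3 = kg of ferrochrome, x4 = kg of pure iron, x5 = kg of ferromanganese.
min 2.21x1 + 0.38x2 + 3.53x3 + 1.03x4 + 1.56x5 with:
  14x1 + 8x2 + 3x3 + 1x4 + 764x5 ≥ 1118   (manganese)
  0.33x1 + 0.3x2 + 0.32x3 + 0.08x4 + 2.17x5 ≤ 3.31   (phosphorus)
  x1, x2, x3, x4, x5 ≥ 0.
At the optimum only ferromanganese is positive (stainless scrap, scrap grade B, ferrochrome, pure iron = 0). The manganese requirement is met with equality.
That vertex is x5 = 1.463.
Hence cost = 1.56·1.463 = £2.2823.

£2.28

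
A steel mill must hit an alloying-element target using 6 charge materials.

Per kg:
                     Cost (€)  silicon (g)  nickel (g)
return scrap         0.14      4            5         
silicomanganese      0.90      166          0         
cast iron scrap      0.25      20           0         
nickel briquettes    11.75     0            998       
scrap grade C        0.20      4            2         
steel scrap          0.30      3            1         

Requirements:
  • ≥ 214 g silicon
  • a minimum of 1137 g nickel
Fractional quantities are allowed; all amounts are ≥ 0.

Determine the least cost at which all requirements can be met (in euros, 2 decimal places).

€14.55

This is a linear program. Let x1 = kg of return scrap, x2 = kg of silicomanganese, x3 = kg of cast iron scrap, x4 = kg of nickel briquettes, x5 = kg of scrap grade C, x6 = kg of steel scrap.
Minimize 0.14x1 + 0.9x2 + 0.25x3 + 11.75x4 + 0.2x5 + 0.3x6 subject to:
  4x1 + 166x2 + 20x3 + 4x5 + 3x6 ≥ 214   (silicon)
  5x1 + 998x4 + 2x5 + 1x6 ≥ 1137   (nickel)
  x1, x2, x3, x4, x5, x6 ≥ 0.
The optimal basis is {silicomanganese, nickel briquettes}; return scrap, cast iron scrap, scrap grade C, steel scrap drop out. The silicon and nickel requirements are met with equality.
Optimal quantities: silicomanganese = 1.2892 kg, nickel briquettes = 1.1393 kg.
Cost = 0.9·1.2892 + 11.75·1.1393 = 14.5471.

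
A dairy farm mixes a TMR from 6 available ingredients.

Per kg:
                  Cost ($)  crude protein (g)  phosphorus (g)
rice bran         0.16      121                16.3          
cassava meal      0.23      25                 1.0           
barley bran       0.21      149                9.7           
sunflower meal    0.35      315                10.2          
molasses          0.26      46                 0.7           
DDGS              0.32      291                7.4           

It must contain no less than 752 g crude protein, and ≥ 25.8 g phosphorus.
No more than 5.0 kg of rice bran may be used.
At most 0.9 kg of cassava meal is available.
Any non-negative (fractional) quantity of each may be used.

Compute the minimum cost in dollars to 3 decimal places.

This is a linear program. Let x1 = kg of rice bran, x2 = kg of cassava meal, x3 = kg of barley bran, x4 = kg of sunflower meal, x5 = kg of molasses, x6 = kg of DDGS.
min 0.16x1 + 0.23x2 + 0.21x3 + 0.35x4 + 0.26x5 + 0.32x6 s.t.:
  121x1 + 25x2 + 149x3 + 315x4 + 46x5 + 291x6 ≥ 752   (crude protein)
  16.3x1 + 1x2 + 9.7x3 + 10.2x4 + 0.7x5 + 7.4x6 ≥ 25.8   (phosphorus)
  x1 ≤ 5
  x2 ≤ 0.9
  x1, x2, x3, x4, x5, x6 ≥ 0.
At the optimum only rice bran, sunflower meal are positive (cassava meal, barley bran, molasses, DDGS = 0). Binding constraints: crude protein and phosphorus.
Optimal quantities: rice bran = 0.11707 kg, sunflower meal = 2.3423 kg.
Cost = 0.16·0.11707 + 0.35·2.3423 = 0.83854.

$0.839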